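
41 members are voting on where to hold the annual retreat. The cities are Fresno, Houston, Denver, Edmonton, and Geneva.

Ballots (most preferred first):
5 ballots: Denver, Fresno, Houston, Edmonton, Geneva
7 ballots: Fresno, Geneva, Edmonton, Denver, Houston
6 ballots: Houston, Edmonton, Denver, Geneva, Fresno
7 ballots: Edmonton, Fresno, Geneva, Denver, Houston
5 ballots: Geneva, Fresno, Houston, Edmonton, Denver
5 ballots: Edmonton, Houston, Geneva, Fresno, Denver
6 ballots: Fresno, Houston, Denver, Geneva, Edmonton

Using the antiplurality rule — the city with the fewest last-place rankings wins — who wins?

Geneva

Last-place votes: Fresno 6, Houston 14, Denver 10, Edmonton 6, Geneva 5.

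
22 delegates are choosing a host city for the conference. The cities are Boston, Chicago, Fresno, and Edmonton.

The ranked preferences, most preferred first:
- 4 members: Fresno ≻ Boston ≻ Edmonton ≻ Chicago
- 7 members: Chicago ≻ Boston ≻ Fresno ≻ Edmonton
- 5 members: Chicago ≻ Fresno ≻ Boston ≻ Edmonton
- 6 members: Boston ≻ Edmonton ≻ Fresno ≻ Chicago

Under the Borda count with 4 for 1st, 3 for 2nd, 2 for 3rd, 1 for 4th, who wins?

Boston

Boston: 4×3 + 7×3 + 5×2 + 6×4 = 67
Chicago: 4×1 + 7×4 + 5×4 + 6×1 = 58
Fresno: 4×4 + 7×2 + 5×3 + 6×2 = 57
Edmonton: 4×2 + 7×1 + 5×1 + 6×3 = 38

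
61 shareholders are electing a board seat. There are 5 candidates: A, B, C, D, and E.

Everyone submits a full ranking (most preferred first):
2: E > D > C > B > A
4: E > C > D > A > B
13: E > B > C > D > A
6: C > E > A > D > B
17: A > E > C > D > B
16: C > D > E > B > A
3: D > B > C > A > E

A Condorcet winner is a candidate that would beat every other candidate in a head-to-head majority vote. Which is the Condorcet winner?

E

E vs A: 41–20
E vs B: 58–3
E vs C: 36–25
E vs D: 42–19
E beats every other candidate.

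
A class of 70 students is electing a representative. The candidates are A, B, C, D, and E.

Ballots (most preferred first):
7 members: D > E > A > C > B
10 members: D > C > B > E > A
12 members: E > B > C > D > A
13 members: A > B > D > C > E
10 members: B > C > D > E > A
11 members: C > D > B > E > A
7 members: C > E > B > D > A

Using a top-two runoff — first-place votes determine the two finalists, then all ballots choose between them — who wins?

C

Round 1 first-place votes: A 13, B 10, C 18, D 17, E 12. C and D advance.
Runoff: C is ranked above D on 40 ballots, D above C on 30.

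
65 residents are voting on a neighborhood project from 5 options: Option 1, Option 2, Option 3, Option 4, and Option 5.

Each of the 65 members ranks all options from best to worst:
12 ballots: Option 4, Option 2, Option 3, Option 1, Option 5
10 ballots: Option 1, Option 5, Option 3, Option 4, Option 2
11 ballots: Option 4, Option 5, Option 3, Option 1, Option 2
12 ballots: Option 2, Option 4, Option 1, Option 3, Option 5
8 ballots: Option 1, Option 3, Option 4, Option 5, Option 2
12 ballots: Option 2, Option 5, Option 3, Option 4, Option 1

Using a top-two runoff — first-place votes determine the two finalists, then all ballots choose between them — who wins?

Round 1 first-place votes: Option 1 18, Option 2 24, Option 3 0, Option 4 23, Option 5 0. Option 2 and Option 4 advance.
Runoff: Option 2 is ranked above Option 4 on 24 ballots, Option 4 above Option 2 on 41.

Option 4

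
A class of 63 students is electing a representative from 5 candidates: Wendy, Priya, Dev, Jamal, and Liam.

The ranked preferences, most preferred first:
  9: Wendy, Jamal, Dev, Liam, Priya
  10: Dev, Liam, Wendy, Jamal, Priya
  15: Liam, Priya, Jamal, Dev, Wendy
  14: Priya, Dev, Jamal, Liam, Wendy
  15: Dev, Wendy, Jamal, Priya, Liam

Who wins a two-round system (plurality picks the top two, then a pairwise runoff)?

Round 1 first-place votes: Wendy 9, Priya 14, Dev 25, Jamal 0, Liam 15. Dev and Liam advance.
Runoff: Dev is ranked above Liam on 48 ballots, Liam above Dev on 15.

Dev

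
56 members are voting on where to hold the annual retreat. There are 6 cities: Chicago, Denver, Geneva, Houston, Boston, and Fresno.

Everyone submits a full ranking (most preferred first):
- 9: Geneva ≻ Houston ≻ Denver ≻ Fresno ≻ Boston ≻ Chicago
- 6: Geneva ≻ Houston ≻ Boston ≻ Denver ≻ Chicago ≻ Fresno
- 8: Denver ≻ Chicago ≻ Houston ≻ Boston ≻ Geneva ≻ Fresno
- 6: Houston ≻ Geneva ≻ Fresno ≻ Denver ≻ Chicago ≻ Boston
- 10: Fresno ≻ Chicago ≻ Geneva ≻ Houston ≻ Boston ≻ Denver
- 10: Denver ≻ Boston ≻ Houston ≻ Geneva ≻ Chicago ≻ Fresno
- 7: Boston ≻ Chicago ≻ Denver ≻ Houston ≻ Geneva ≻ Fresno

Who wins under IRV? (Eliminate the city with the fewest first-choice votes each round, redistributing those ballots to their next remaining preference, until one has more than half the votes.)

Geneva

Round 1: Chicago 0, Denver 18, Geneva 15, Houston 6, Boston 7, Fresno 10. Chicago eliminated.
Round 2: Denver 18, Geneva 15, Houston 6, Boston 7, Fresno 10. Houston eliminated.
Round 3: Denver 18, Geneva 21, Boston 7, Fresno 10. Boston eliminated.
Round 4: Denver 25, Geneva 21, Fresno 10. Fresno eliminated.
Round 5: Denver 25, Geneva 31. Geneva has a majority (≥29).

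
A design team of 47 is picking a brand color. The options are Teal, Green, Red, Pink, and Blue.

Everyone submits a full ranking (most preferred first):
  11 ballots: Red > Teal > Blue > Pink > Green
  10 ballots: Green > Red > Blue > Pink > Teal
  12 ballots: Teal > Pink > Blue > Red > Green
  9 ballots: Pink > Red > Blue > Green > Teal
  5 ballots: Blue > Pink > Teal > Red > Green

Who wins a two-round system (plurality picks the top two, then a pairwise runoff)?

Round 1 first-place votes: Teal 12, Green 10, Red 11, Pink 9, Blue 5. Teal and Red advance.
Runoff: Teal is ranked above Red on 17 ballots, Red above Teal on 30.

Red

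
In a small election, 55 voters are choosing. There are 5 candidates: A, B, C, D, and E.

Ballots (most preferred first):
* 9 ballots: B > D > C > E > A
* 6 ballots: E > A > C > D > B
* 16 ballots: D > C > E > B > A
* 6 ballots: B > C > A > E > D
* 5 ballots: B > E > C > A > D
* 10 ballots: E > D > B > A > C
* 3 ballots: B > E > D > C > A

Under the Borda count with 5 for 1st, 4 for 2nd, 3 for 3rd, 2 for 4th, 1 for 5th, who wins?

A: 9×1 + 6×4 + 16×1 + 6×3 + 5×2 + 10×2 + 3×1 = 100
B: 9×5 + 6×1 + 16×2 + 6×5 + 5×5 + 10×3 + 3×5 = 183
C: 9×3 + 6×3 + 16×4 + 6×4 + 5×3 + 10×1 + 3×2 = 164
D: 9×4 + 6×2 + 16×5 + 6×1 + 5×1 + 10×4 + 3×3 = 188
E: 9×2 + 6×5 + 16×3 + 6×2 + 5×4 + 10×5 + 3×4 = 190

E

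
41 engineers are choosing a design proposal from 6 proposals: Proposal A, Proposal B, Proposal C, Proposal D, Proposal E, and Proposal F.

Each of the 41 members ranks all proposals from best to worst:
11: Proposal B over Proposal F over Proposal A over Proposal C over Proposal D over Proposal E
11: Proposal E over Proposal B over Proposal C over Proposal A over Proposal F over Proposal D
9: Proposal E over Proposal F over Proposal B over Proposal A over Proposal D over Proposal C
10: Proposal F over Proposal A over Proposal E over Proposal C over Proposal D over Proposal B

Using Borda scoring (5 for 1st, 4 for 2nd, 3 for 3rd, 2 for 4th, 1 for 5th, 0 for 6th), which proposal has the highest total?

Proposal A: 11×3 + 11×2 + 9×2 + 10×4 = 113
Proposal B: 11×5 + 11×4 + 9×3 + 10×0 = 126
Proposal C: 11×2 + 11×3 + 9×0 + 10×2 = 75
Proposal D: 11×1 + 11×0 + 9×1 + 10×1 = 30
Proposal E: 11×0 + 11×5 + 9×5 + 10×3 = 130
Proposal F: 11×4 + 11×1 + 9×4 + 10×5 = 141

Proposal F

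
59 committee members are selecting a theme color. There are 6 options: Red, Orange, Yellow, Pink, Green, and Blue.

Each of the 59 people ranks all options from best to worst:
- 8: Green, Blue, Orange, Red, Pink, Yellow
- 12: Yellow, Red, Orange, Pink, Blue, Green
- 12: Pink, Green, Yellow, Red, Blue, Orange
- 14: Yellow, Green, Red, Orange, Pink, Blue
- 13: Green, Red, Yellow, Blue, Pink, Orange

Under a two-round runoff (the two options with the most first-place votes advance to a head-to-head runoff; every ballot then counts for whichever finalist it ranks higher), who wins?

Green

Round 1 first-place votes: Red 0, Orange 0, Yellow 26, Pink 12, Green 21, Blue 0. Yellow and Green advance.
Runoff: Yellow is ranked above Green on 26 ballots, Green above Yellow on 33.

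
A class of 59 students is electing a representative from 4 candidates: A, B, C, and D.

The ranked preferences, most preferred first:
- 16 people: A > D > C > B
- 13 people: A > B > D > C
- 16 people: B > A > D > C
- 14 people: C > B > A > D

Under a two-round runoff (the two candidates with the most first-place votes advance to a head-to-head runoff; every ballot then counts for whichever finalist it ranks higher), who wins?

B

Round 1 first-place votes: A 29, B 16, C 14, D 0. A and B advance.
Runoff: A is ranked above B on 29 ballots, B above A on 30.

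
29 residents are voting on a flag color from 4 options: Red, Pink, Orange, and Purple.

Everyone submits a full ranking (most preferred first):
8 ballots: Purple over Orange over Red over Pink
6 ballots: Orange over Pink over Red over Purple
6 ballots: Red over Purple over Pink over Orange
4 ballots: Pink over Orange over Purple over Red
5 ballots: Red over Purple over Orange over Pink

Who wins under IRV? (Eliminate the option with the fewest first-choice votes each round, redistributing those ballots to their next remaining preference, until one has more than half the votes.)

Round 1: Red 11, Pink 4, Orange 6, Purple 8. Pink eliminated.
Round 2: Red 11, Orange 10, Purple 8. Purple eliminated.
Round 3: Red 11, Orange 18. Orange has a majority (≥15).

Orange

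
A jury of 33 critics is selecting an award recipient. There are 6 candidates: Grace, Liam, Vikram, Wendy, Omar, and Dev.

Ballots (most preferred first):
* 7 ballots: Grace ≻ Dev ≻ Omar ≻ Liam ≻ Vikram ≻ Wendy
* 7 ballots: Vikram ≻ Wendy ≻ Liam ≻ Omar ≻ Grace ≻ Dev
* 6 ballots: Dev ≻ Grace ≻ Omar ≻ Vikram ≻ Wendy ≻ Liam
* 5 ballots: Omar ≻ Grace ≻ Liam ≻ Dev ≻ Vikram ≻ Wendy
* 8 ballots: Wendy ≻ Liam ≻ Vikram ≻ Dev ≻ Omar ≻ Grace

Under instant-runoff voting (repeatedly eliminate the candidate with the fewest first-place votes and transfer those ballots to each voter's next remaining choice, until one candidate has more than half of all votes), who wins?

Grace

Round 1: Grace 7, Liam 0, Vikram 7, Wendy 8, Omar 5, Dev 6. Liam eliminated.
Round 2: Grace 7, Vikram 7, Wendy 8, Omar 5, Dev 6. Omar eliminated.
Round 3: Grace 12, Vikram 7, Wendy 8, Dev 6. Dev eliminated.
Round 4: Grace 18, Vikram 7, Wendy 8. Grace has a majority (≥17).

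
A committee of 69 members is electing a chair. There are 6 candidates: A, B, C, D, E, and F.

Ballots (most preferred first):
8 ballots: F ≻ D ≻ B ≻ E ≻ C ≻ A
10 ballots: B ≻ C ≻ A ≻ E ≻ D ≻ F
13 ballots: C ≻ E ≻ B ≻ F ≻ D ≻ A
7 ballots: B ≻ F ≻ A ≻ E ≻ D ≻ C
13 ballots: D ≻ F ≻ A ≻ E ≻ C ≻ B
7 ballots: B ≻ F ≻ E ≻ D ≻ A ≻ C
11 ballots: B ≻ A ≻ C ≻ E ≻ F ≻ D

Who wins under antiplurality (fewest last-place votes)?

Last-place votes: A 21, B 13, C 14, D 11, E 0, F 10.

E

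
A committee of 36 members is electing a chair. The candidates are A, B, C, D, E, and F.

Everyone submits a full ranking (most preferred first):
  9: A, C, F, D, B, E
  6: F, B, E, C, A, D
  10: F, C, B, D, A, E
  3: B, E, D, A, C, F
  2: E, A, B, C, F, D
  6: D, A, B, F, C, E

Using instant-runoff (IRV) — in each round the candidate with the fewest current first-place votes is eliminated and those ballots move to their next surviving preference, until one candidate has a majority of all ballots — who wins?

A

Round 1: A 9, B 3, C 0, D 6, E 2, F 16. C eliminated.
Round 2: A 9, B 3, D 6, E 2, F 16. E eliminated.
Round 3: A 11, B 3, D 6, F 16. B eliminated.
Round 4: A 11, D 9, F 16. D eliminated.
Round 5: A 20, F 16. A has a majority (≥19).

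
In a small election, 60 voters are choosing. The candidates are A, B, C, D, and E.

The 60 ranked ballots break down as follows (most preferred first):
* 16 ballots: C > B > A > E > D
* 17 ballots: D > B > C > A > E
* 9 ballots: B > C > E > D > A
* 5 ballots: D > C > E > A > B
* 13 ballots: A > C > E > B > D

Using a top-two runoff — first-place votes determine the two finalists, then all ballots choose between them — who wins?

C

Round 1 first-place votes: A 13, B 9, C 16, D 22, E 0. D and C advance.
Runoff: D is ranked above C on 22 ballots, C above D on 38.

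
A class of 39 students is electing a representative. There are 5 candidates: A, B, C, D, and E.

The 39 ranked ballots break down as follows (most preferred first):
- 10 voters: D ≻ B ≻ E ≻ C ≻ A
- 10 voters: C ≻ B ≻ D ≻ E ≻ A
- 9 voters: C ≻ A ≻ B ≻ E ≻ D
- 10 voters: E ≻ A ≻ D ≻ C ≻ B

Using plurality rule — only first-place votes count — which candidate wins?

First-place votes: A 0, B 0, C 19, D 10, E 10.

C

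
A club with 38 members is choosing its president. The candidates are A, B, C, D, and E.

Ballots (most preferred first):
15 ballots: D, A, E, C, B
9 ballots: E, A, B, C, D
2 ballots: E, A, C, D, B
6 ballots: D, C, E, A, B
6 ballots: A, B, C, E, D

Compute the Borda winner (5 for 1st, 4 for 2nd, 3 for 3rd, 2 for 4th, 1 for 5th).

A: 15×4 + 9×4 + 2×4 + 6×2 + 6×5 = 146
B: 15×1 + 9×3 + 2×1 + 6×1 + 6×4 = 74
C: 15×2 + 9×2 + 2×3 + 6×4 + 6×3 = 96
D: 15×5 + 9×1 + 2×2 + 6×5 + 6×1 = 124
E: 15×3 + 9×5 + 2×5 + 6×3 + 6×2 = 130

A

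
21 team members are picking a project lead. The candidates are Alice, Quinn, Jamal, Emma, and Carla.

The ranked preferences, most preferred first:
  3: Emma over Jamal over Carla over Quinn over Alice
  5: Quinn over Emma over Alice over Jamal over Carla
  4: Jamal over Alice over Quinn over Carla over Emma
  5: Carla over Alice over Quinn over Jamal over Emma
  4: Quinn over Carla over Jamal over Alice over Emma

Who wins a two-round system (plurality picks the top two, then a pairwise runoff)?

Round 1 first-place votes: Alice 0, Quinn 9, Jamal 4, Emma 3, Carla 5. Quinn and Carla advance.
Runoff: Quinn is ranked above Carla on 13 ballots, Carla above Quinn on 8.

Quinn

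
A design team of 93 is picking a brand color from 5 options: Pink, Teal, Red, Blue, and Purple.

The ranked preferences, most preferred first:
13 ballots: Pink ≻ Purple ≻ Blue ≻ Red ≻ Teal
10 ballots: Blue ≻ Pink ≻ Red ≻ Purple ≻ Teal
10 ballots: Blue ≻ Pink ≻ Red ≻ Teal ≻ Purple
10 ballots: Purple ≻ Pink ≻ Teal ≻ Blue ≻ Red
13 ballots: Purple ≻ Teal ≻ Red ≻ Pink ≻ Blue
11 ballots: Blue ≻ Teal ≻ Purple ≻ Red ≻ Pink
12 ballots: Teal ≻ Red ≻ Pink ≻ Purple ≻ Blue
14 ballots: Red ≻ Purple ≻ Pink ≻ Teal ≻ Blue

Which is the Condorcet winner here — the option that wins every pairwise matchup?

Purple

Purple vs Pink: 48–45
Purple vs Teal: 60–33
Purple vs Red: 47–46
Purple vs Blue: 62–31
Purple beats every other option.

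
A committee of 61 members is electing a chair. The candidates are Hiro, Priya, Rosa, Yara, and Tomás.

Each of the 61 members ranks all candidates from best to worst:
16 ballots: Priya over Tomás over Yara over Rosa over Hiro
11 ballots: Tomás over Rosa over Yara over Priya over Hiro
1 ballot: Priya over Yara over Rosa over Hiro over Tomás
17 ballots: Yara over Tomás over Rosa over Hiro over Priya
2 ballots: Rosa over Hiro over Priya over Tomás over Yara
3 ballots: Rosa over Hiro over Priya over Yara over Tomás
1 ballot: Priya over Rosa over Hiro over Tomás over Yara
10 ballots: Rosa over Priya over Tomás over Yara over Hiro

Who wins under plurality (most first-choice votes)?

Priya

First-place votes: Hiro 0, Priya 18, Rosa 15, Yara 17, Tomás 11.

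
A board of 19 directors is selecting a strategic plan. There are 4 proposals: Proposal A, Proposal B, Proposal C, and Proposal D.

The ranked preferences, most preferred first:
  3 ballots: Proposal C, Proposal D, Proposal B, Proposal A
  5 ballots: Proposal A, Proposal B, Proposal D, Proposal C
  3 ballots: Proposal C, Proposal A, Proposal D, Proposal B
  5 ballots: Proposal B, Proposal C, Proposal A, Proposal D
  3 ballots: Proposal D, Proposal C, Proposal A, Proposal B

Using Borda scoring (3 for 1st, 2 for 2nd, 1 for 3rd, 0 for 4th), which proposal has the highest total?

Proposal C

Proposal A: 3×0 + 5×3 + 3×2 + 5×1 + 3×1 = 29
Proposal B: 3×1 + 5×2 + 3×0 + 5×3 + 3×0 = 28
Proposal C: 3×3 + 5×0 + 3×3 + 5×2 + 3×2 = 34
Proposal D: 3×2 + 5×1 + 3×1 + 5×0 + 3×3 = 23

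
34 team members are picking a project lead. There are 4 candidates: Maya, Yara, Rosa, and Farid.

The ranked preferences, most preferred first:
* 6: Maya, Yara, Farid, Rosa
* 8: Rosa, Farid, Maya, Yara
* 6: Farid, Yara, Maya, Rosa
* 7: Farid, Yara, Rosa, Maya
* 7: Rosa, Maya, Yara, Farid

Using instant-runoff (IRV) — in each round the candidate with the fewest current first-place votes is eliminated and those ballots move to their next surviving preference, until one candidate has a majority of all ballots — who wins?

Round 1: Maya 6, Yara 0, Rosa 15, Farid 13. Yara eliminated.
Round 2: Maya 6, Rosa 15, Farid 13. Maya eliminated.
Round 3: Rosa 15, Farid 19. Farid has a majority (≥18).

Farid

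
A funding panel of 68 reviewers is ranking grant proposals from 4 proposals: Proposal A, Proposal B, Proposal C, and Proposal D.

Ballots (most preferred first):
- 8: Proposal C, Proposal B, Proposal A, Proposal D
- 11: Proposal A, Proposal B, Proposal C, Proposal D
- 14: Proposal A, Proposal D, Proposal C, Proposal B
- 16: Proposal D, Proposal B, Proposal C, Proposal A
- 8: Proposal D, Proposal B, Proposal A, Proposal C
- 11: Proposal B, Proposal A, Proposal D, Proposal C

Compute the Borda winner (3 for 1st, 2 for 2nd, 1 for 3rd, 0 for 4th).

Proposal B

Proposal A: 8×1 + 11×3 + 14×3 + 16×0 + 8×1 + 11×2 = 113
Proposal B: 8×2 + 11×2 + 14×0 + 16×2 + 8×2 + 11×3 = 119
Proposal C: 8×3 + 11×1 + 14×1 + 16×1 + 8×0 + 11×0 = 65
Proposal D: 8×0 + 11×0 + 14×2 + 16×3 + 8×3 + 11×1 = 111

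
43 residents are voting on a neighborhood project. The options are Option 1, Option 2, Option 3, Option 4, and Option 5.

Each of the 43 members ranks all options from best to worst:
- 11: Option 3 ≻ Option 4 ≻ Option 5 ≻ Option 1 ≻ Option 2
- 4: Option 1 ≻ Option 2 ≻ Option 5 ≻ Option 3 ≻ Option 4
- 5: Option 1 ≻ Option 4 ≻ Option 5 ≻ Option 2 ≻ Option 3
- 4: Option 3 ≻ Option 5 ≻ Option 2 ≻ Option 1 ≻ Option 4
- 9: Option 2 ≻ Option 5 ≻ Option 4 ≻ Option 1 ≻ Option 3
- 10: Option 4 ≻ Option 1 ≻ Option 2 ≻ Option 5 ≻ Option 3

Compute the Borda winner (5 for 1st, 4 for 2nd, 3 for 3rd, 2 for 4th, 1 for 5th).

Option 4

Option 1: 11×2 + 4×5 + 5×5 + 4×2 + 9×2 + 10×4 = 133
Option 2: 11×1 + 4×4 + 5×2 + 4×3 + 9×5 + 10×3 = 124
Option 3: 11×5 + 4×2 + 5×1 + 4×5 + 9×1 + 10×1 = 107
Option 4: 11×4 + 4×1 + 5×4 + 4×1 + 9×3 + 10×5 = 149
Option 5: 11×3 + 4×3 + 5×3 + 4×4 + 9×4 + 10×2 = 132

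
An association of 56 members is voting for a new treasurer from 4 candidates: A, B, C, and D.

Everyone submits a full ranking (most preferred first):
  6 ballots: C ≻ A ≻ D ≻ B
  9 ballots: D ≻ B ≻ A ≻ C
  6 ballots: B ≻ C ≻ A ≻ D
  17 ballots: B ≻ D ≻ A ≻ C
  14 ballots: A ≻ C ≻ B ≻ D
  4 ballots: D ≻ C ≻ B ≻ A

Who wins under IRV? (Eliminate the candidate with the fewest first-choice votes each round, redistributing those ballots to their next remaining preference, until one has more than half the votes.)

Round 1: A 14, B 23, C 6, D 13. C eliminated.
Round 2: A 20, B 23, D 13. D eliminated.
Round 3: A 20, B 36. B has a majority (≥29).

B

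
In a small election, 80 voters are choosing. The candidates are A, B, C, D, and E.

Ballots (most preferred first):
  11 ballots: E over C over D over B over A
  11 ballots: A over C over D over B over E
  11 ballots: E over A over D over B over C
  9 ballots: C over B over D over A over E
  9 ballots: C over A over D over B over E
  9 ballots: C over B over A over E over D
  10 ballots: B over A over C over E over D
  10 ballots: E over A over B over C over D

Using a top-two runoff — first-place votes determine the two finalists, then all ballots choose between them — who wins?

Round 1 first-place votes: A 11, B 10, C 27, D 0, E 32. E and C advance.
Runoff: E is ranked above C on 32 ballots, C above E on 48.

C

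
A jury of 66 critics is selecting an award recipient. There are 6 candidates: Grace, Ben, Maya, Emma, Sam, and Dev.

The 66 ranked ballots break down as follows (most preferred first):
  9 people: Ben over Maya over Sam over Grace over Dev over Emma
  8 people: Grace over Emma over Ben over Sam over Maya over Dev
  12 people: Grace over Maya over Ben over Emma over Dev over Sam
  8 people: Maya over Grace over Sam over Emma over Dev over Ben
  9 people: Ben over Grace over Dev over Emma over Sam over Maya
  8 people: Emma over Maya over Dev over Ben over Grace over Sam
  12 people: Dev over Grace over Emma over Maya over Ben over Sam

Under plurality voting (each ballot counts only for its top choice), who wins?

First-place votes: Grace 20, Ben 18, Maya 8, Emma 8, Sam 0, Dev 12.

Grace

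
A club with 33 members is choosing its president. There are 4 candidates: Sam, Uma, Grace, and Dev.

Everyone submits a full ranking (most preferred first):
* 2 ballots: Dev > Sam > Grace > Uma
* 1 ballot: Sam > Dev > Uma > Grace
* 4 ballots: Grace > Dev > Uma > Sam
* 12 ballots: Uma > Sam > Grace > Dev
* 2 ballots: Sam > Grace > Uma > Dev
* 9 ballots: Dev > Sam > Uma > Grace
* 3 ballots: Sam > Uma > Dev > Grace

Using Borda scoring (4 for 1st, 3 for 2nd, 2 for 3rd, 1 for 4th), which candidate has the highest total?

Sam: 2×3 + 1×4 + 4×1 + 12×3 + 2×4 + 9×3 + 3×4 = 97
Uma: 2×1 + 1×2 + 4×2 + 12×4 + 2×2 + 9×2 + 3×3 = 91
Grace: 2×2 + 1×1 + 4×4 + 12×2 + 2×3 + 9×1 + 3×1 = 63
Dev: 2×4 + 1×3 + 4×3 + 12×1 + 2×1 + 9×4 + 3×2 = 79

Sam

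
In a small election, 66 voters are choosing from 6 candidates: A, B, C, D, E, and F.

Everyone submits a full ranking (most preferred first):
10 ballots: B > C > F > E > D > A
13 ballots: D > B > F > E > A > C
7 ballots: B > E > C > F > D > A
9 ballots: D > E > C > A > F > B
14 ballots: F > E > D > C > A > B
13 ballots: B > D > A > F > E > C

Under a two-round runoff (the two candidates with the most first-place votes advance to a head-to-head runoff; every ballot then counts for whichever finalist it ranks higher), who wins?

D

Round 1 first-place votes: A 0, B 30, C 0, D 22, E 0, F 14. B and D advance.
Runoff: B is ranked above D on 30 ballots, D above B on 36.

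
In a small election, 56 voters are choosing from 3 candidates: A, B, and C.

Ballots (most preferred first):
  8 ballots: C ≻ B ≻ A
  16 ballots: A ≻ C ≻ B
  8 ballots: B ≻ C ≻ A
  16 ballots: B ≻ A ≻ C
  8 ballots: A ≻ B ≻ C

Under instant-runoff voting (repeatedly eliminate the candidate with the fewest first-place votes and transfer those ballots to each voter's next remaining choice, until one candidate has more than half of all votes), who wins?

B

Round 1: A 24, B 24, C 8. C eliminated.
Round 2: A 24, B 32. B has a majority (≥29).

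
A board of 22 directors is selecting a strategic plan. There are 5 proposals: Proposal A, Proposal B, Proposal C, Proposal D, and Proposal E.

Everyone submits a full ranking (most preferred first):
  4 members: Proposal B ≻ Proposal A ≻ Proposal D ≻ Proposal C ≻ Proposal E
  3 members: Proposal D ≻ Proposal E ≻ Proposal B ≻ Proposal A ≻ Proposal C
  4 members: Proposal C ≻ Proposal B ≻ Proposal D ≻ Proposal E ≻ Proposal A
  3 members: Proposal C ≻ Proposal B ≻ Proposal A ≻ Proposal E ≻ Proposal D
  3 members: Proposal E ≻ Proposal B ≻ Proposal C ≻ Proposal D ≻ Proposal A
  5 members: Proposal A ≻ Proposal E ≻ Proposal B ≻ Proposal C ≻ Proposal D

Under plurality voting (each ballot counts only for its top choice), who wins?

Proposal C

First-place votes: Proposal A 5, Proposal B 4, Proposal C 7, Proposal D 3, Proposal E 3.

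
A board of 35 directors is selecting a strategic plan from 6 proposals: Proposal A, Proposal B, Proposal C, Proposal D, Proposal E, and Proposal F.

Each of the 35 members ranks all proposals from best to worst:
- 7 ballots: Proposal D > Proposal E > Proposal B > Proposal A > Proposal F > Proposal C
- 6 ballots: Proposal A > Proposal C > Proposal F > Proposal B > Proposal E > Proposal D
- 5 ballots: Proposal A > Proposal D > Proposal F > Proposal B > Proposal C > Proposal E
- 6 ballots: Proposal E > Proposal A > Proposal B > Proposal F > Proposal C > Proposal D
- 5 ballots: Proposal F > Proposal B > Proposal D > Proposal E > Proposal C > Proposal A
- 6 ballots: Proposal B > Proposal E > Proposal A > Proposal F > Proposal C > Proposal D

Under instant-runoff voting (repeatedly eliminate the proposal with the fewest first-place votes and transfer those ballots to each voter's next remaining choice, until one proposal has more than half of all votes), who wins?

Proposal B

Round 1: Proposal A 11, Proposal B 6, Proposal C 0, Proposal D 7, Proposal E 6, Proposal F 5. Proposal C eliminated.
Round 2: Proposal A 11, Proposal B 6, Proposal D 7, Proposal E 6, Proposal F 5. Proposal F eliminated.
Round 3: Proposal A 11, Proposal B 11, Proposal D 7, Proposal E 6. Proposal E eliminated.
Round 4: Proposal A 17, Proposal B 11, Proposal D 7. Proposal D eliminated.
Round 5: Proposal A 17, Proposal B 18. Proposal B has a majority (≥18).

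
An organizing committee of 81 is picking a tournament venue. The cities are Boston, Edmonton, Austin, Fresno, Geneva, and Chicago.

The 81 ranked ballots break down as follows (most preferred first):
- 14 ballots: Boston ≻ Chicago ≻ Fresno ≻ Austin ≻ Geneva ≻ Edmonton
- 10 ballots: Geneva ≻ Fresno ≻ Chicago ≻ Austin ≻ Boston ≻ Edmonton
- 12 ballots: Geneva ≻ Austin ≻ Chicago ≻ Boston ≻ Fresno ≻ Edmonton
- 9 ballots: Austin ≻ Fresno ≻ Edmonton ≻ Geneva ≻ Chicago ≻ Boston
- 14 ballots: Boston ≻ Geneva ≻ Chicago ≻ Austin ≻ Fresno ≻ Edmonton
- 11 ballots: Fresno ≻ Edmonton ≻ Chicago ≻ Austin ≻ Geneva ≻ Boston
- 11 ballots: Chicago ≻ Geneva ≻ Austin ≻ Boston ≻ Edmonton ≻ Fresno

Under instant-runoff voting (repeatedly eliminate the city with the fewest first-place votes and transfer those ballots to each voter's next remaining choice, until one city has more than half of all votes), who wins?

Round 1: Boston 28, Edmonton 0, Austin 9, Fresno 11, Geneva 22, Chicago 11. Edmonton eliminated.
Round 2: Boston 28, Austin 9, Fresno 11, Geneva 22, Chicago 11. Austin eliminated.
Round 3: Boston 28, Fresno 20, Geneva 22, Chicago 11. Chicago eliminated.
Round 4: Boston 28, Fresno 20, Geneva 33. Fresno eliminated.
Round 5: Boston 28, Geneva 53. Geneva has a majority (≥41).

Geneva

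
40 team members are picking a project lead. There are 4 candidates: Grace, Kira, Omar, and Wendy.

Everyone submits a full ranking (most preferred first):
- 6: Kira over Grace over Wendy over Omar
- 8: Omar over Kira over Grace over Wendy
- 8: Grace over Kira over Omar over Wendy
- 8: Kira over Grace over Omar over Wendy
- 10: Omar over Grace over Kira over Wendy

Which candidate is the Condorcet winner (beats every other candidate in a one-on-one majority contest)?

Kira vs Grace: 22–18
Kira vs Omar: 22–18
Kira vs Wendy: 40–0
Kira beats every other candidate.

Kira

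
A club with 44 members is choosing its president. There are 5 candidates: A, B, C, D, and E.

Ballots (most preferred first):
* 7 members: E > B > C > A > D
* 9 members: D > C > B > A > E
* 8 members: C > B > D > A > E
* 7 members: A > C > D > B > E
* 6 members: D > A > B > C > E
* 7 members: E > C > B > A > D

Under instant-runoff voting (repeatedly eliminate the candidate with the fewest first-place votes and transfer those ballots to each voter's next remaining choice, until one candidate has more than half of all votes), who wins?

Round 1: A 7, B 0, C 8, D 15, E 14. B eliminated.
Round 2: A 7, C 8, D 15, E 14. A eliminated.
Round 3: C 15, D 15, E 14. E eliminated.
Round 4: C 29, D 15. C has a majority (≥23).

C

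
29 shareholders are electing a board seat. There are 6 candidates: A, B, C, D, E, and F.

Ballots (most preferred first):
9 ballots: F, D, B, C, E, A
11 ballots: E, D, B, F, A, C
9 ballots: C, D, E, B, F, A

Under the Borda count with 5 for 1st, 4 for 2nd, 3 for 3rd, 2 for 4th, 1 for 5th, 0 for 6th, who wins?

D

A: 9×0 + 11×1 + 9×0 = 11
B: 9×3 + 11×3 + 9×2 = 78
C: 9×2 + 11×0 + 9×5 = 63
D: 9×4 + 11×4 + 9×4 = 116
E: 9×1 + 11×5 + 9×3 = 91
F: 9×5 + 11×2 + 9×1 = 76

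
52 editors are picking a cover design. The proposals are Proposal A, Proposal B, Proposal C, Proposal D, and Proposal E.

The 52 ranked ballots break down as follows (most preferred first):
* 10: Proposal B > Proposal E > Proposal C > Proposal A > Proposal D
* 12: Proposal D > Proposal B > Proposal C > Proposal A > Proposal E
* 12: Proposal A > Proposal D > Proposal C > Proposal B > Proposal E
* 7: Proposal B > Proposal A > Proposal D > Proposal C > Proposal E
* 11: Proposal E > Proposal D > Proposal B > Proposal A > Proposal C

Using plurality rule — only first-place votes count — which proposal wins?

Proposal B

First-place votes: Proposal A 12, Proposal B 17, Proposal C 0, Proposal D 12, Proposal E 11.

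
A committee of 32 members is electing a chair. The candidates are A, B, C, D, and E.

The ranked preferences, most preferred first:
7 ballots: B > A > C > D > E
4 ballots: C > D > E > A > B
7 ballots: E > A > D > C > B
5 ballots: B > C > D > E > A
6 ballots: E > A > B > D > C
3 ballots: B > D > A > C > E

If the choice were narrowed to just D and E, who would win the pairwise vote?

D is ranked above E on 19 ballots; E above D on 13.

D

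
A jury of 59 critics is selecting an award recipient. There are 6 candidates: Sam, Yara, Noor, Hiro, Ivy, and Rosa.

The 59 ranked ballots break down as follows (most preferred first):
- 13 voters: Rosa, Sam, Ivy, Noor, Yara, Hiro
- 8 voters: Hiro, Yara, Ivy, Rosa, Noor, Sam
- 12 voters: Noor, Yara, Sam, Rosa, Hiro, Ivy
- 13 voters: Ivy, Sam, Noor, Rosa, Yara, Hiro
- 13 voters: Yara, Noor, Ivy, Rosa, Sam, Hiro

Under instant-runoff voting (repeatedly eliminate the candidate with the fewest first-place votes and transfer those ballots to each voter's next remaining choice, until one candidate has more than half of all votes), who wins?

Yara

Round 1: Sam 0, Yara 13, Noor 12, Hiro 8, Ivy 13, Rosa 13. Sam eliminated.
Round 2: Yara 13, Noor 12, Hiro 8, Ivy 13, Rosa 13. Hiro eliminated.
Round 3: Yara 21, Noor 12, Ivy 13, Rosa 13. Noor eliminated.
Round 4: Yara 33, Ivy 13, Rosa 13. Yara has a majority (≥30).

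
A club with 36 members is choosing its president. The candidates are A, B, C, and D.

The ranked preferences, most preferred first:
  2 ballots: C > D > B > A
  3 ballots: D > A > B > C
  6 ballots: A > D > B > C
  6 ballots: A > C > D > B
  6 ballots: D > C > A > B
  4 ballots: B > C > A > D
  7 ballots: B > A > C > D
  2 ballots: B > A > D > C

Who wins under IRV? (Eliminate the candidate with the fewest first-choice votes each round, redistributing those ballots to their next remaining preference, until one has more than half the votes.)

A

Round 1: A 12, B 13, C 2, D 9. C eliminated.
Round 2: A 12, B 13, D 11. D eliminated.
Round 3: A 21, B 15. A has a majority (≥19).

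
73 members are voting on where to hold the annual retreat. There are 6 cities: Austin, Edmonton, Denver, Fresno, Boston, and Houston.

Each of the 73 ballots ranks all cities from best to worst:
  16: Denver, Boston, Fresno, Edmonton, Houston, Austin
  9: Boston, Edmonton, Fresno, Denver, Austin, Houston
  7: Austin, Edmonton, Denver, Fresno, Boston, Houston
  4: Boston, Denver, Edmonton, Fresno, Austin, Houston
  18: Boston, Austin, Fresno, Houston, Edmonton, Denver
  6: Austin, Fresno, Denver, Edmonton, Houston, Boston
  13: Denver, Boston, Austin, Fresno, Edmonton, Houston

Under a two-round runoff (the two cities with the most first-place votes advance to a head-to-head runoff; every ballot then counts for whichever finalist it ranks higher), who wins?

Round 1 first-place votes: Austin 13, Edmonton 0, Denver 29, Fresno 0, Boston 31, Houston 0. Boston and Denver advance.
Runoff: Boston is ranked above Denver on 31 ballots, Denver above Boston on 42.

Denver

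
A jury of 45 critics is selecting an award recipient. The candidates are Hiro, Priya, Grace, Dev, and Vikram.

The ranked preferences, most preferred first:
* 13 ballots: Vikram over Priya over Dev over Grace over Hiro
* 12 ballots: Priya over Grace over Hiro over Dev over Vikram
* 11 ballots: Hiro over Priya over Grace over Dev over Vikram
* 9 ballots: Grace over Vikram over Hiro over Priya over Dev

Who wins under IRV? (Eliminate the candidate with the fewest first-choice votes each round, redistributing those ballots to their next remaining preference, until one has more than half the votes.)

Priya

Round 1: Hiro 11, Priya 12, Grace 9, Dev 0, Vikram 13. Dev eliminated.
Round 2: Hiro 11, Priya 12, Grace 9, Vikram 13. Grace eliminated.
Round 3: Hiro 11, Priya 12, Vikram 22. Hiro eliminated.
Round 4: Priya 23, Vikram 22. Priya has a majority (≥23).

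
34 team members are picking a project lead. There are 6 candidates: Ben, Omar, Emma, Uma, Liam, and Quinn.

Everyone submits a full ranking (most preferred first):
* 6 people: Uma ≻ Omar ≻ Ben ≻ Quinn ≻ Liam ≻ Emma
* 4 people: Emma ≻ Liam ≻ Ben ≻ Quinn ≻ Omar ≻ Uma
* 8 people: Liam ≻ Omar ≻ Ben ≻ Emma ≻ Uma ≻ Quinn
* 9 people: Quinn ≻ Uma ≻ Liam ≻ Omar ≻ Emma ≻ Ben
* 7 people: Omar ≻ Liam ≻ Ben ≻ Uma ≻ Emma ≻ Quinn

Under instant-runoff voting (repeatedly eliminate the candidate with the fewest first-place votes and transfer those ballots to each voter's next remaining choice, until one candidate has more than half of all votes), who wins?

Liam

Round 1: Ben 0, Omar 7, Emma 4, Uma 6, Liam 8, Quinn 9. Ben eliminated.
Round 2: Omar 7, Emma 4, Uma 6, Liam 8, Quinn 9. Emma eliminated.
Round 3: Omar 7, Uma 6, Liam 12, Quinn 9. Uma eliminated.
Round 4: Omar 13, Liam 12, Quinn 9. Quinn eliminated.
Round 5: Omar 13, Liam 21. Liam has a majority (≥18).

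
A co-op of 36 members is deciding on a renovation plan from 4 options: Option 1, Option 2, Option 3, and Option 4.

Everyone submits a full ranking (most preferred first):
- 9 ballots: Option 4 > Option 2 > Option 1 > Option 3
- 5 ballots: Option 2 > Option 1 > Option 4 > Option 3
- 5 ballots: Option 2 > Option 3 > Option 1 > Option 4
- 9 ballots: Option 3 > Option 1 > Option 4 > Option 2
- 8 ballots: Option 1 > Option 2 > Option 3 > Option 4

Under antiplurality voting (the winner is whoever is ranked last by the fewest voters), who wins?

Last-place votes: Option 1 0, Option 2 9, Option 3 14, Option 4 13.

Option 1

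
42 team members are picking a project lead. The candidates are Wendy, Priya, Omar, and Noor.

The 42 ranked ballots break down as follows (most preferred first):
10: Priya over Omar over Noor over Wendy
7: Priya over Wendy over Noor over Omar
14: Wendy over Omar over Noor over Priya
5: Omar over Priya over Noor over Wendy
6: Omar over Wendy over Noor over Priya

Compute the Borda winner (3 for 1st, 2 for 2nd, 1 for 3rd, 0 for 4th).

Omar

Wendy: 10×0 + 7×2 + 14×3 + 5×0 + 6×2 = 68
Priya: 10×3 + 7×3 + 14×0 + 5×2 + 6×0 = 61
Omar: 10×2 + 7×0 + 14×2 + 5×3 + 6×3 = 81
Noor: 10×1 + 7×1 + 14×1 + 5×1 + 6×1 = 42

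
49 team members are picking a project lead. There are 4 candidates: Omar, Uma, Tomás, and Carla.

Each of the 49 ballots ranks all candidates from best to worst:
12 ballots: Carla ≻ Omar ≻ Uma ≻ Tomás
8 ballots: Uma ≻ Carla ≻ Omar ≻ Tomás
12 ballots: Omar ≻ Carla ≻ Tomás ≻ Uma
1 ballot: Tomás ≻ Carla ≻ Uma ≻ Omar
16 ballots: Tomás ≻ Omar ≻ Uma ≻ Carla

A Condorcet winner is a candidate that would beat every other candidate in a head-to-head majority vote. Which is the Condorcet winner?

Omar vs Uma: 40–9
Omar vs Tomás: 32–17
Omar vs Carla: 28–21
Omar beats every other candidate.

Omar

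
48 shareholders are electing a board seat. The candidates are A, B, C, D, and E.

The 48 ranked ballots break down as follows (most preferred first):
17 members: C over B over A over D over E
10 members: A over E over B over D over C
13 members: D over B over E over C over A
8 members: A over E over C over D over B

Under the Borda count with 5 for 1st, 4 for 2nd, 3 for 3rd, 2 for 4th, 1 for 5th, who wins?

A: 17×3 + 10×5 + 13×1 + 8×5 = 154
B: 17×4 + 10×3 + 13×4 + 8×1 = 158
C: 17×5 + 10×1 + 13×2 + 8×3 = 145
D: 17×2 + 10×2 + 13×5 + 8×2 = 135
E: 17×1 + 10×4 + 13×3 + 8×4 = 128

B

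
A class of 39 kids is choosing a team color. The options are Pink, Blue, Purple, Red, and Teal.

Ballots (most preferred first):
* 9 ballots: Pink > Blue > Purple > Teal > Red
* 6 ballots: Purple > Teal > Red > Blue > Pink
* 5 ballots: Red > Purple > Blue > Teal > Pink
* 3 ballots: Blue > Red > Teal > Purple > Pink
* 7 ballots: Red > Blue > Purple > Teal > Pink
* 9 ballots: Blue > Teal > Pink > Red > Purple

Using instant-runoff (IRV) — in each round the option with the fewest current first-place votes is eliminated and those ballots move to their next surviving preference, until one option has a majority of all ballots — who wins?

Blue

Round 1: Pink 9, Blue 12, Purple 6, Red 12, Teal 0. Teal eliminated.
Round 2: Pink 9, Blue 12, Purple 6, Red 12. Purple eliminated.
Round 3: Pink 9, Blue 12, Red 18. Pink eliminated.
Round 4: Blue 21, Red 18. Blue has a majority (≥20).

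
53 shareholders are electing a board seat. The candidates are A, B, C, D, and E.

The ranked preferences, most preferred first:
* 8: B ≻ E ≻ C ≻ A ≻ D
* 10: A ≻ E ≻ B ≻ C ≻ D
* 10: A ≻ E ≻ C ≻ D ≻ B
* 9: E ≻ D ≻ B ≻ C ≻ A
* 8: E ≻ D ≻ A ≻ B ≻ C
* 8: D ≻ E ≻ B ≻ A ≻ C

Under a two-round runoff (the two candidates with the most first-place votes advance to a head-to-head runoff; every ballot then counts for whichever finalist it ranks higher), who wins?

Round 1 first-place votes: A 20, B 8, C 0, D 8, E 17. A and E advance.
Runoff: A is ranked above E on 20 ballots, E above A on 33.

E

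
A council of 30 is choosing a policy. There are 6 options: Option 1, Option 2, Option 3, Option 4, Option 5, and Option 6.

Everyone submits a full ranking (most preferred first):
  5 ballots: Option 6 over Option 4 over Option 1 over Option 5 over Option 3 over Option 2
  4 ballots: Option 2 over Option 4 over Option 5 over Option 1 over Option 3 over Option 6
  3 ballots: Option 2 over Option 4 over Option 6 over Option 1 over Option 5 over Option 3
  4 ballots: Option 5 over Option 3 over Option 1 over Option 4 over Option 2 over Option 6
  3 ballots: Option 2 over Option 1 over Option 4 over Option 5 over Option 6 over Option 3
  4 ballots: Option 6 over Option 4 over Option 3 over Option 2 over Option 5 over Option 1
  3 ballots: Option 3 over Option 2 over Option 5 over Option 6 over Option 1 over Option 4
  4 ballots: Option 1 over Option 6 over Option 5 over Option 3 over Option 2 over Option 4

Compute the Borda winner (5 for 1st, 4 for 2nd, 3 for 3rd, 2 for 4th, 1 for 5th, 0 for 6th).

Option 4

Option 1: 5×3 + 4×2 + 3×2 + 4×3 + 3×4 + 4×0 + 3×1 + 4×5 = 76
Option 2: 5×0 + 4×5 + 3×5 + 4×1 + 3×5 + 4×2 + 3×4 + 4×1 = 78
Option 3: 5×1 + 4×1 + 3×0 + 4×4 + 3×0 + 4×3 + 3×5 + 4×2 = 60
Option 4: 5×4 + 4×4 + 3×4 + 4×2 + 3×3 + 4×4 + 3×0 + 4×0 = 81
Option 5: 5×2 + 4×3 + 3×1 + 4×5 + 3×2 + 4×1 + 3×3 + 4×3 = 76
Option 6: 5×5 + 4×0 + 3×3 + 4×0 + 3×1 + 4×5 + 3×2 + 4×4 = 79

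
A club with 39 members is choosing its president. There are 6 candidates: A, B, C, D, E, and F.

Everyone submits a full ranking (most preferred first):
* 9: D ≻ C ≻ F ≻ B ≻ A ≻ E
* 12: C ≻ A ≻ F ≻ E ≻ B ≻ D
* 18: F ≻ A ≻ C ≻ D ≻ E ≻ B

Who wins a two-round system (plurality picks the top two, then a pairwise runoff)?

Round 1 first-place votes: A 0, B 0, C 12, D 9, E 0, F 18. F and C advance.
Runoff: F is ranked above C on 18 ballots, C above F on 21.

C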